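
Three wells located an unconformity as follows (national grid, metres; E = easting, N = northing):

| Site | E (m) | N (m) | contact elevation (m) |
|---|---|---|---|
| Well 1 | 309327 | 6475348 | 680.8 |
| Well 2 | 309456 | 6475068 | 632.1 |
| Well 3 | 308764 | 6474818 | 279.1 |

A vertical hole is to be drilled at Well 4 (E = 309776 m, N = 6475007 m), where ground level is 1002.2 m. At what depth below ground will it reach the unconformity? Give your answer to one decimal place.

Let the plane be z = a·E + b·N + c.
Well 2−Well 1: 129a − 280b = −48.7;  Well 3−Well 1: −563a − 530b = −401.7.
Solving gives a = 0.383456484, b = 0.350592452.
Then c = 680.8 − a·309327 − b·6475348 = −2388140.77.
At (309776, 6475007): z_contact = 118785.62 + 2270088.58 − 2388140.77 = 733.42 m.
Depth below ground = 1002.2 − 733.42 = 268.8 m.

268.8 m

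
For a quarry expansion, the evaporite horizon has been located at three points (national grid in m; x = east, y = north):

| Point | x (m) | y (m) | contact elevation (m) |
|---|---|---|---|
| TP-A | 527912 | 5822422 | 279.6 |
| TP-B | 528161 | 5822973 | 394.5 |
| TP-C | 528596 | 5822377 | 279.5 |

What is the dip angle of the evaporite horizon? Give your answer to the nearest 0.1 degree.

11.5°

Let the plane be z = a·x + b·y + c.
TP-B−TP-A: 249a + 551b = 114.9;  TP-C−TP-A: 684a − 45b = −0.1.
Solving gives a = 0.01318, b = 0.20257.
Gradient magnitude |∇z| = √(a² + b²) = √(0.00017 + 0.04104) = 0.20300.
True dip = arctan(0.20300) = 11.5°, dipping toward S (azimuth ≈ 184°).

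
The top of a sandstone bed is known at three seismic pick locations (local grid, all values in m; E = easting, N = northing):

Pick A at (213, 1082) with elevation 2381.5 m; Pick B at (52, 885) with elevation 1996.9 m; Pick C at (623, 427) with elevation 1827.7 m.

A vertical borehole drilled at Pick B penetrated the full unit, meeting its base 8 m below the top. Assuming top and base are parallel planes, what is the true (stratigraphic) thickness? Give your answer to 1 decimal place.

Let the plane be z = a·E + b·N + c.
Pick B−Pick A: −161a − 197b = −384.6;  Pick C−Pick A: 410a − 655b = −553.8.
Solving gives a = 0.76689, b = 1.32554.
|∇z| = √(a²+b²) = 1.53139, so dip δ = arctan(1.53139) = 56.86°.
True thickness = vertical thickness × cos δ = 8 × cos 56.86° = 4.4 m.

4.4 m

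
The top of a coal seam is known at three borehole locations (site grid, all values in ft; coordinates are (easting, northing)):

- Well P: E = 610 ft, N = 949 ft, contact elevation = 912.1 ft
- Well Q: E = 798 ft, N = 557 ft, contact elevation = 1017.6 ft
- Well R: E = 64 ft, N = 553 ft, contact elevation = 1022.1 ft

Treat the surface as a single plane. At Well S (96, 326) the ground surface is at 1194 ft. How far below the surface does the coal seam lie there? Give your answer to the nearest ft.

110 ft

Let the plane be z = a·E + b·N + c.
Well Q−Well P: 188a − 392b = 105.5;  Well R−Well P: −546a − 396b = 110.
Solving gives a = −0.00465, b = −0.27136.
Then c = 912.1 − a·610 − b·949 = 1172.46.
At (96, 326): z_contact = −0.4 − 88.5 + 1172.46 = 1083.6 ft.
Depth below ground = 1194 − 1083.6 = 110 ft.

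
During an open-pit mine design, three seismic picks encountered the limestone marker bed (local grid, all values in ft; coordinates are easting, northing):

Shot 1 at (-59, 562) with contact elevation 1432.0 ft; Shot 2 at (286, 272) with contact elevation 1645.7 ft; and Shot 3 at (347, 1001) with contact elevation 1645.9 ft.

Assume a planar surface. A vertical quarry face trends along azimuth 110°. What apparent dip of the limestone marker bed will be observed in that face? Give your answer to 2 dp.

29.27°

Two edge vectors: Shot 1→Shot 2 = (345, -290, 213.7), Shot 1→Shot 3 = (406, 439, 213.9).
Normal n = (Shot 1→Shot 2) × (Shot 1→Shot 3) = (-155845.3, 12966.7, 269195).
So ∂z/∂easting = −n_x/n_z = 0.57893 and ∂z/∂northing = −n_y/n_z = −0.04817.
Unit vector along 110° is (sin 110°, cos 110°) = (0.9397, -0.3420).
Slope in that direction = a·(0.9397) + b·(-0.3420) = 0.56049.
Apparent dip = arctan|0.56049| = 29.27° (true dip is 30.2°, so apparent ≤ true as expected).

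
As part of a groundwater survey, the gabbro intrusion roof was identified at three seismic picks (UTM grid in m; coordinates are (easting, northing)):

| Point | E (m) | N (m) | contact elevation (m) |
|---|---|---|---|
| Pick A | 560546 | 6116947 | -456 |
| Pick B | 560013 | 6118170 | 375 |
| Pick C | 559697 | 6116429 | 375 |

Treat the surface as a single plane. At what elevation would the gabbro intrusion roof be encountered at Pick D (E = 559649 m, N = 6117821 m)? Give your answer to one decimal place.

Let the plane be z = a·E + b·N + c.
Pick B−Pick A: −533a + 1223b = 831;  Pick C−Pick A: −849a − 518b = 831.
Solving gives a = −1.100690722, b = 0.199780740.
Then c = -456 − a·560546 − b·6116947 = −605516.42.
At (559649, 6117821): z = −616000.5 + 1222222.8 − 605516.42 = 705.9 m.

705.9 m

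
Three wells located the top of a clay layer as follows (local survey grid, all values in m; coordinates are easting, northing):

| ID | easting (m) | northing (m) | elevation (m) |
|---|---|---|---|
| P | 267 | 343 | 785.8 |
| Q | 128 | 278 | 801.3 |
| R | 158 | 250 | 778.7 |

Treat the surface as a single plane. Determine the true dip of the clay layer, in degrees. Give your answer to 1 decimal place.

29.3°

Two edge vectors: P→Q = (-139, -65, 15.5), P→R = (-109, -93, -7.1).
Normal n = (P→Q) × (P→R) = (1903, -2676.4, 5842).
So ∂z/∂easting = −n_x/n_z = −0.32574 and ∂z/∂northing = −n_y/n_z = 0.45813.
Gradient magnitude |∇z| = √(a² + b²) = √(0.10611 + 0.20988) = 0.56213.
True dip = arctan(0.56213) = 29.3°, dipping toward SE (azimuth ≈ 145°).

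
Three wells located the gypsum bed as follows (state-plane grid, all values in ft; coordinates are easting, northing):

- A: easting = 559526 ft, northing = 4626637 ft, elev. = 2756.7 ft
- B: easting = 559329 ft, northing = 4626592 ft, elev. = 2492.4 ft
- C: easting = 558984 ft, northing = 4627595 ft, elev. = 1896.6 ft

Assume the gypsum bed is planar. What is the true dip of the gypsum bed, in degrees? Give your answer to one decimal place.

54.0°

Let the plane be z = a·easting + b·northing + c.
B−A: −197a − 45b = −264.3;  C−A: −542a + 958b = −860.1.
Solving gives a = 1.36969, b = −0.12289.
Gradient magnitude |∇z| = √(a² + b²) = √(1.87606 + 0.01510) = 1.37520.
True dip = arctan(1.37520) = 54.0°, dipping toward W (azimuth ≈ 275°).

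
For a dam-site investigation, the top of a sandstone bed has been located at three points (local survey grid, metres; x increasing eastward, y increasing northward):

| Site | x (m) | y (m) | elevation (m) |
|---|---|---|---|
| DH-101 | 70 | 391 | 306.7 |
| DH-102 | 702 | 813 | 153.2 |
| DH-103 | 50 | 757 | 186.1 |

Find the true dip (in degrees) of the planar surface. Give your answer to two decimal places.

Two edge vectors: DH-101→DH-102 = (632, 422, -153.5), DH-101→DH-103 = (-20, 366, -120.6).
Normal n = (DH-101→DH-102) × (DH-101→DH-103) = (5287.8, 79289.2, 239752).
So ∂z/∂x = −n_x/n_z = −0.02206 and ∂z/∂y = −n_y/n_z = −0.33071.
Gradient magnitude |∇z| = √(a² + b²) = √(0.00049 + 0.10937) = 0.33145.
True dip = arctan(0.33145) = 18.34°, dipping toward N (azimuth ≈ 004°).

18.34°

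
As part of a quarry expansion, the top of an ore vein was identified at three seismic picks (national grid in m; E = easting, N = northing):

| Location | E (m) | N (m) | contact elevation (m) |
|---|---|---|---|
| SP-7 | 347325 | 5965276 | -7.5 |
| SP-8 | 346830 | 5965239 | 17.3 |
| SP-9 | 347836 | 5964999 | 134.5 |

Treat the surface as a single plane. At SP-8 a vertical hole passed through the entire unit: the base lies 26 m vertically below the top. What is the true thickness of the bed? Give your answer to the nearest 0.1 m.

Let the plane be z = a·E + b·N + c.
SP-8−SP-7: −495a − 37b = 24.8;  SP-9−SP-7: 511a − 277b = 142.
Solving gives a = −0.01035, b = −0.53174.
|∇z| = √(a²+b²) = 0.53184, so dip δ = arctan(0.53184) = 28.01°.
True thickness = vertical thickness × cos δ = 26 × cos 28.01° = 23.0 m.

23.0 m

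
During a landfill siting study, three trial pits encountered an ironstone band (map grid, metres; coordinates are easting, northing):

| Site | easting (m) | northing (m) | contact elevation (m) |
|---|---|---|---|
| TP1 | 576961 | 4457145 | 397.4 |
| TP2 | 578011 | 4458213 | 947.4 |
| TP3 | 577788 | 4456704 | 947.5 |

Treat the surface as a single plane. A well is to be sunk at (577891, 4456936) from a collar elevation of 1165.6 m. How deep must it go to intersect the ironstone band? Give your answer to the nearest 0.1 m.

Let the plane be z = a·easting + b·northing + c.
TP2−TP1: 1050a + 1068b = 550;  TP3−TP1: 827a − 441b = 550.1.
Solving gives a = 0.616553095, b = −0.091180477.
Then c = 397.4 − a·576961 − b·4457145 = 51074.92.
At (577891, 4456936): z_contact = 356300.48 − 406385.55 + 51074.92 = 989.85 m.
Depth below ground = 1165.6 − 989.85 = 175.7 m.

175.7 m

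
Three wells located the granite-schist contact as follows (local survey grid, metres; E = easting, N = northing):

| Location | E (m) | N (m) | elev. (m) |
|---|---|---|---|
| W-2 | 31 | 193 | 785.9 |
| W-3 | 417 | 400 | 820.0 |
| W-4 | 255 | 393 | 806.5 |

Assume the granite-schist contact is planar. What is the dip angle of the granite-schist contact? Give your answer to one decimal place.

4.8°

Two edge vectors: W-2→W-3 = (386, 207, 34.1), W-2→W-4 = (224, 200, 20.6).
Normal n = (W-2→W-3) × (W-2→W-4) = (-2555.8, -313.2, 30832).
So ∂z/∂E = −n_x/n_z = 0.08289 and ∂z/∂N = −n_y/n_z = 0.01016.
Gradient magnitude |∇z| = √(a² + b²) = √(0.00687 + 0.00010) = 0.08351.
True dip = arctan(0.08351) = 4.8°, dipping toward W (azimuth ≈ 263°).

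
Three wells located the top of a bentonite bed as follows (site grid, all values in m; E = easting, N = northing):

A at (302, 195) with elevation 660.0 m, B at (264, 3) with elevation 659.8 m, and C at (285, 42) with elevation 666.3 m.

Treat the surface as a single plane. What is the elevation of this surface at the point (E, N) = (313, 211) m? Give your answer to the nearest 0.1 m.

663.8 m

Let the plane be z = a·E + b·N + c.
B−A: −38a − 192b = −0.2;  C−A: −17a − 153b = 6.3.
Solving gives a = 0.48635, b = −0.09522.
Then c = 660 − a·302 − b·195 = 531.69.
At (313, 211): z = 152.2 − 20.1 + 531.69 = 663.8 m.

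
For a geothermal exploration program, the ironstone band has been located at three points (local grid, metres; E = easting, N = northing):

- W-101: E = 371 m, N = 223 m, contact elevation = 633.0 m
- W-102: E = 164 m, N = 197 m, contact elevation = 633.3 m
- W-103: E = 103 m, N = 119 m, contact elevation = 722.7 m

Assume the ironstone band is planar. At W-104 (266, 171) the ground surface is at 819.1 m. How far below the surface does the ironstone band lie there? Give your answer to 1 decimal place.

Two edge vectors: W-101→W-102 = (-207, -26, 0.3), W-101→W-103 = (-268, -104, 89.7).
Normal n = (W-101→W-102) × (W-101→W-103) = (-2301, 18487.5, 14560).
So ∂z/∂E = −n_x/n_z = 0.15804 and ∂z/∂N = −n_y/n_z = −1.26975.
Intercept c from W-101: 633 − 58.63 + 283.15 = 857.52.
At (266, 171): z_contact = 42.04 − 217.13 + 857.52 = 682.43 m.
Depth below ground = 819.1 − 682.43 = 136.7 m.

136.7 m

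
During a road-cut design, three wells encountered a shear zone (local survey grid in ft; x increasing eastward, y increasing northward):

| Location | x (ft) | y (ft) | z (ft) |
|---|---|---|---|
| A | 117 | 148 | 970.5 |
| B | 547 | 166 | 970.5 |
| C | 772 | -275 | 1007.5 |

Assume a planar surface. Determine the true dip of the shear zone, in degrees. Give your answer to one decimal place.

4.7°

Let the plane be z = a·x + b·y + c.
B−A: 430a + 18b = 0;  C−A: 655a − 423b = 37.
Solving gives a = 0.00344, b = −0.08215.
Gradient magnitude |∇z| = √(a² + b²) = √(0.00001 + 0.00675) = 0.08222.
True dip = arctan(0.08222) = 4.7°, dipping toward N (azimuth ≈ 358°).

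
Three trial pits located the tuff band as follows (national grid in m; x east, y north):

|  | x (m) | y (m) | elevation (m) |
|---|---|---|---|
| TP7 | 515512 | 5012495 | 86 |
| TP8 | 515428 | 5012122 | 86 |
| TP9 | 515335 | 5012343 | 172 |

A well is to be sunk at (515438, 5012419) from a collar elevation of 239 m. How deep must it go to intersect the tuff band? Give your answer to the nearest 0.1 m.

118.7 m

Let the plane be z = a·x + b·y + c.
TP8−TP7: −84a − 373b = 0;  TP9−TP7: −177a − 152b = 86.
Solving gives a = −0.602369820, b = 0.135654329.
Then c = 86 − a·515512 − b·5012495 = −369351.78.
At (515438, 5012419): z_contact = −310484.30 + 679956.34 − 369351.78 = 120.27 m.
Depth below ground = 239 − 120.27 = 118.7 m.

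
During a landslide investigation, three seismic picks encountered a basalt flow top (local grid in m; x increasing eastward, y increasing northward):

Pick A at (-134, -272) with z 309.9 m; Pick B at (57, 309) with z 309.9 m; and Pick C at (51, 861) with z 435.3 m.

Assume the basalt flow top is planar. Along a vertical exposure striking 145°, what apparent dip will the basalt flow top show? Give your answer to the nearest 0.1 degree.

Let the plane be z = a·x + b·y + c.
Pick B−Pick A: 191a + 581b = 0;  Pick C−Pick A: 185a + 1133b = 125.4.
Solving gives a = −0.66892, b = 0.21990.
Unit vector along 145° is (sin 145°, cos 145°) = (0.5736, -0.8192).
Slope in that direction = a·(0.5736) + b·(-0.8192) = −0.56381.
Apparent dip = arctan|0.56381| = 29.4° (true dip is 35.2°, so apparent ≤ true as expected).

29.4°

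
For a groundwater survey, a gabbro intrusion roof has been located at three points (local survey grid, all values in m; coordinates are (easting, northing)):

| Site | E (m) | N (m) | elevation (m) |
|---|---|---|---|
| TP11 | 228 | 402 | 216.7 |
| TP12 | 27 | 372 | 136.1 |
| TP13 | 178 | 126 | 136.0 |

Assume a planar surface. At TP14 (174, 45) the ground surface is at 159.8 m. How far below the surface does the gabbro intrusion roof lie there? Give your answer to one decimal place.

Two edge vectors: TP11→TP12 = (-201, -30, -80.6), TP11→TP13 = (-50, -276, -80.7).
Normal n = (TP11→TP12) × (TP11→TP13) = (-19824.6, -12190.7, 53976).
So ∂z/∂E = −n_x/n_z = 0.36729 and ∂z/∂N = −n_y/n_z = 0.22585.
Intercept c from TP11: 216.7 − 83.74 − 90.79 = 42.17.
At (174, 45): z_contact = 63.91 + 10.16 + 42.17 = 116.24 m.
Depth below ground = 159.8 − 116.24 = 43.6 m.

43.6 m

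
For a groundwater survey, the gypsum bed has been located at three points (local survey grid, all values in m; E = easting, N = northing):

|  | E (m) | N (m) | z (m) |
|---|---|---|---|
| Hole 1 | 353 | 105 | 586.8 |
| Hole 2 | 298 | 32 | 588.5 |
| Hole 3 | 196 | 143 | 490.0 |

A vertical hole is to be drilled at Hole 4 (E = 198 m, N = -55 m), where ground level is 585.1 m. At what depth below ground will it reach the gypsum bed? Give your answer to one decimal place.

12.4 m

Let the plane be z = a·E + b·N + c.
Hole 2−Hole 1: −55a − 73b = 1.7;  Hole 3−Hole 1: −157a + 38b = −96.8.
Solving gives a = 0.51670, b = −0.41258.
Then c = 586.8 − a·353 − b·105 = 447.73.
At (198, -55): z_contact = 102.31 + 22.69 + 447.73 = 572.72 m.
Depth below ground = 585.1 − 572.72 = 12.4 m.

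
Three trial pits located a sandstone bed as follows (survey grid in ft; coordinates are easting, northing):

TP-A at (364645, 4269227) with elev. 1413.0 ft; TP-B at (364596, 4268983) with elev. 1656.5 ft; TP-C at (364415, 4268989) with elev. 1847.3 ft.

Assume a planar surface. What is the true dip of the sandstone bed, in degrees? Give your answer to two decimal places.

53.12°

Two edge vectors: TP-A→TP-B = (-49, -244, 243.5), TP-A→TP-C = (-230, -238, 434.3).
Normal n = (TP-A→TP-B) × (TP-A→TP-C) = (-48016.2, -34724.3, -44458).
So ∂z/∂easting = −n_x/n_z = −1.08004 and ∂z/∂northing = −n_y/n_z = −0.78106.
Gradient magnitude |∇z| = √(a² + b²) = √(1.16648 + 0.61005) = 1.33286.
True dip = arctan(1.33286) = 53.12°, dipping toward NE (azimuth ≈ 054°).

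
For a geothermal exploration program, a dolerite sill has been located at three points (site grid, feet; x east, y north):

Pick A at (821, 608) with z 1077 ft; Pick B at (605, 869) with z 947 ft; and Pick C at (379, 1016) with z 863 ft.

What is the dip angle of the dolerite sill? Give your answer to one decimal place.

Two edge vectors: Pick A→Pick B = (-216, 261, -130), Pick A→Pick C = (-442, 408, -214).
Normal n = (Pick A→Pick B) × (Pick A→Pick C) = (-2814, 11236, 27234).
So ∂z/∂x = −n_x/n_z = 0.10333 and ∂z/∂y = −n_y/n_z = −0.41257.
Gradient magnitude |∇z| = √(a² + b²) = √(0.01068 + 0.17022) = 0.42531.
True dip = arctan(0.42531) = 23.0°, dipping toward NNW (azimuth ≈ 346°).

23.0°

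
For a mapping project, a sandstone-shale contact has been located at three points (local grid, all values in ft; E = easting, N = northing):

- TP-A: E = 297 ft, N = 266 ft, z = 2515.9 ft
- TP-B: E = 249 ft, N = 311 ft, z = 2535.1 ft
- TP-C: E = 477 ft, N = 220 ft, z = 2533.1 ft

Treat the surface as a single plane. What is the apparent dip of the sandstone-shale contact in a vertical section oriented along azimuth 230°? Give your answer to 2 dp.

34.32°

Two edge vectors: TP-A→TP-B = (-48, 45, 19.2), TP-A→TP-C = (180, -46, 17.2).
Normal n = (TP-A→TP-B) × (TP-A→TP-C) = (1657.2, 4281.6, -5892).
So ∂z/∂E = −n_x/n_z = 0.28126 and ∂z/∂N = −n_y/n_z = 0.72668.
Unit vector along 230° is (sin 230°, cos 230°) = (-0.7660, -0.6428).
Slope in that direction = a·(-0.7660) + b·(-0.6428) = −0.68256.
Apparent dip = arctan|0.68256| = 34.32° (true dip is 37.9°, so apparent ≤ true as expected).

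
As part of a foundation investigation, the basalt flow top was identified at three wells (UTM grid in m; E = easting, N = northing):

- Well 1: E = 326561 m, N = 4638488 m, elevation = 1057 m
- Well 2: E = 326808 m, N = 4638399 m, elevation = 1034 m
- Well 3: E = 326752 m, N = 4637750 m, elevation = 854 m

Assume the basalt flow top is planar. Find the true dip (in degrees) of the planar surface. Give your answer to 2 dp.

Two edge vectors: Well 1→Well 2 = (247, -89, -23), Well 1→Well 3 = (191, -738, -203).
Normal n = (Well 1→Well 2) × (Well 1→Well 3) = (1093, 45748, -165287).
So ∂z/∂E = −n_x/n_z = 0.00661 and ∂z/∂N = −n_y/n_z = 0.27678.
Gradient magnitude |∇z| = √(a² + b²) = √(0.00004 + 0.07661) = 0.27686.
True dip = arctan(0.27686) = 15.48°, dipping toward S (azimuth ≈ 181°).

15.48°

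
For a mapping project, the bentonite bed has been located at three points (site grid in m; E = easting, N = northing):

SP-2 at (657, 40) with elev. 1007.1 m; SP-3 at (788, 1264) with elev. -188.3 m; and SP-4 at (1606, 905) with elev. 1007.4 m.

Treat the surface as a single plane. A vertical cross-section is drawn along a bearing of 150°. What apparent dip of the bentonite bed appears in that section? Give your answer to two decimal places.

55.05°

Let the plane be z = a·E + b·N + c.
SP-3−SP-2: 131a + 1224b = −1195.4;  SP-4−SP-2: 949a + 865b = 0.3.
Solving gives a = 0.98677, b = −1.08224.
Unit vector along 150° is (sin 150°, cos 150°) = (0.5000, -0.8660).
Slope in that direction = a·(0.5000) + b·(-0.8660) = 1.43063.
Apparent dip = arctan|1.43063| = 55.05° (true dip is 55.7°, so apparent ≤ true as expected).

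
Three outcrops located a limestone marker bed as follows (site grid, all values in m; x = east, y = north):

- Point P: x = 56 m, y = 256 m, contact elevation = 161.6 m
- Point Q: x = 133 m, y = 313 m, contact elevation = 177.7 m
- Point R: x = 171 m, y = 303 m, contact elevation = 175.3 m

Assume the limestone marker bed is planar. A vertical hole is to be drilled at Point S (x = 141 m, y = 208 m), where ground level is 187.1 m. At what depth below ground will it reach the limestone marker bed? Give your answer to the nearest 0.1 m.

Two edge vectors: Point P→Point Q = (77, 57, 16.1), Point P→Point R = (115, 47, 13.7).
Normal n = (Point P→Point Q) × (Point P→Point R) = (24.2, 796.6, -2936).
So ∂z/∂x = −n_x/n_z = 0.00824 and ∂z/∂y = −n_y/n_z = 0.27132.
Intercept c from Point P: 161.6 − 0.46 − 69.46 = 91.68.
At (141, 208): z_contact = 1.16 + 56.43 + 91.68 = 149.28 m.
Depth below ground = 187.1 − 149.28 = 37.8 m.

37.8 m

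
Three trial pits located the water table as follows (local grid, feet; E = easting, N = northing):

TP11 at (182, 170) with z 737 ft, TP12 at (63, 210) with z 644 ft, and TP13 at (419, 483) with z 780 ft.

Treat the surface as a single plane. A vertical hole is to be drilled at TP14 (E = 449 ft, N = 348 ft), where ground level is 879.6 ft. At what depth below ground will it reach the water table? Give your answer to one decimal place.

30.9 ft

Two edge vectors: TP11→TP12 = (-119, 40, -93), TP11→TP13 = (237, 313, 43).
Normal n = (TP11→TP12) × (TP11→TP13) = (30829, -16924, -46727).
So ∂z/∂E = −n_x/n_z = 0.65977 and ∂z/∂N = −n_y/n_z = −0.36219.
Intercept c from TP11: 737 − 120.08 + 61.57 = 678.49.
At (449, 348): z_contact = 296.24 − 126.04 + 678.49 = 848.69 ft.
Depth below ground = 879.6 − 848.69 = 30.9 ft.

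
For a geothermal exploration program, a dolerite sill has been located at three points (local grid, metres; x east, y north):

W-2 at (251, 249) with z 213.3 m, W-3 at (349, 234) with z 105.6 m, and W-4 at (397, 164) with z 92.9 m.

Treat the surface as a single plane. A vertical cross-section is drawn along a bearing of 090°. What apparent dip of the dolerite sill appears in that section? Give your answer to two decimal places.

50.12°

Two edge vectors: W-2→W-3 = (98, -15, -107.7), W-2→W-4 = (146, -85, -120.4).
Normal n = (W-2→W-3) × (W-2→W-4) = (-7348.5, -3925, -6140).
So ∂z/∂x = −n_x/n_z = −1.19682 and ∂z/∂y = −n_y/n_z = −0.63925.
Unit vector along 090° is (sin 90°, cos 90°) = (1.0000, 0.0000).
Slope in that direction = a·(1.0000) + b·(0.0000) = −1.19682.
Apparent dip = arctan|1.19682| = 50.12° (true dip is 53.6°, so apparent ≤ true as expected).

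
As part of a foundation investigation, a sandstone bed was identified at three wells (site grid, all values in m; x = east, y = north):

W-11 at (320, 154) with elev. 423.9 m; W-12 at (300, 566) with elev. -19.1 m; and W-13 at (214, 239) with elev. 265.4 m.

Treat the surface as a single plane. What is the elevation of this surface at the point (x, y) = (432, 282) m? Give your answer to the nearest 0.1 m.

364.1 m

Let the plane be z = a·x + b·y + c.
W-12−W-11: −20a + 412b = −443;  W-13−W-11: −106a + 85b = −158.5.
Solving gives a = 0.65870, b = −1.04327.
Then c = 423.9 − a·320 − b·154 = 373.78.
At (432, 282): z = 284.6 − 294.2 + 373.78 = 364.1 m.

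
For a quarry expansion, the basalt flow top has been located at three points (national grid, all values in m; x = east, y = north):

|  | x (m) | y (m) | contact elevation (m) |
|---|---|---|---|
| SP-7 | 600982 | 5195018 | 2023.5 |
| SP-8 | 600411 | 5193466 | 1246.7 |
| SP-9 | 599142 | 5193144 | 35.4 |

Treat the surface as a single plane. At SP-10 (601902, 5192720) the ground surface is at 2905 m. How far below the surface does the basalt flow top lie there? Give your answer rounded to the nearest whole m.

420 m

Let the plane be z = a·x + b·y + c.
SP-8−SP-7: −571a − 1552b = −776.8;  SP-9−SP-7: −1840a − 1874b = −1988.1.
Solving gives a = 0.91273761, b = 0.16470801.
Then c = 2023.5 − a·600982 − b·5195018 = −1402176.43.
At (601902, 5192720): z_contact = 549378.6 + 855282.6 − 1402176.43 = 2484.7 m.
Depth below ground = 2905 − 2484.7 = 420 m.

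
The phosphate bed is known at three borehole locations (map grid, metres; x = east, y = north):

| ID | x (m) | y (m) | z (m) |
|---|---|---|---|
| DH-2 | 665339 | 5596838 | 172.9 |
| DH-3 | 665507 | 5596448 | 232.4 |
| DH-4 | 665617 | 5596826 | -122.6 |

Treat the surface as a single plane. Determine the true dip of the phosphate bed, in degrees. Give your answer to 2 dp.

51.45°

Two edge vectors: DH-2→DH-3 = (168, -390, 59.5), DH-2→DH-4 = (278, -12, -295.5).
Normal n = (DH-2→DH-3) × (DH-2→DH-4) = (115959, 66185, 106404).
So ∂z/∂x = −n_x/n_z = −1.08980 and ∂z/∂y = −n_y/n_z = −0.62202.
Gradient magnitude |∇z| = √(a² + b²) = √(1.18766 + 0.38690) = 1.25482.
True dip = arctan(1.25482) = 51.45°, dipping toward ENE (azimuth ≈ 060°).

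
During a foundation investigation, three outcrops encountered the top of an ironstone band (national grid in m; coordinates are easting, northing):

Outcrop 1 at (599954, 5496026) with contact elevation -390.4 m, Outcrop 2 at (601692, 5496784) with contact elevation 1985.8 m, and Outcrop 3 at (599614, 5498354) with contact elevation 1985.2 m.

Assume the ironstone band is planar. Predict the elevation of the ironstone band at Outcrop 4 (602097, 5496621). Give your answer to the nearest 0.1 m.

2149.9 m

Two edge vectors: Outcrop 1→Outcrop 2 = (1738, 758, 2376.2), Outcrop 1→Outcrop 3 = (-340, 2328, 2375.6).
Normal n = (Outcrop 1→Outcrop 2) × (Outcrop 1→Outcrop 3) = (-3731088.8, -4936700.8, 4303784).
So ∂z/∂easting = −n_x/n_z = 0.866932169 and ∂z/∂northing = −n_y/n_z = 1.147060540.
Intercept c from Outcrop 1: -390.4 − 520119.42 − 6304274.55 = −6824784.38.
At (602097, 5496621): z = 521977.3 + 6304957.1 − 6824784.38 = 2149.9 m.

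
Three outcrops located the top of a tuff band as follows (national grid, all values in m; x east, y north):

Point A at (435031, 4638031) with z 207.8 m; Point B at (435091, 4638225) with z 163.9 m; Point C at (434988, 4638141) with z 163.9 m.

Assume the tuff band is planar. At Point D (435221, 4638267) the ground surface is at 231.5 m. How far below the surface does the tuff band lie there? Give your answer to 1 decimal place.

48.2 m

Two edge vectors: Point A→Point B = (60, 194, -43.9), Point A→Point C = (-43, 110, -43.9).
Normal n = (Point A→Point B) × (Point A→Point C) = (-3687.6, 4521.7, 14942).
So ∂z/∂x = −n_x/n_z = 0.246794271 and ∂z/∂y = −n_y/n_z = −0.302616785.
Intercept c from Point A: 207.8 − 107363.16 + 1403546.03 = 1296390.67.
At (435221, 4638267): z_contact = 107410.05 − 1403617.45 + 1296390.67 = 183.27 m.
Depth below ground = 231.5 − 183.27 = 48.2 m.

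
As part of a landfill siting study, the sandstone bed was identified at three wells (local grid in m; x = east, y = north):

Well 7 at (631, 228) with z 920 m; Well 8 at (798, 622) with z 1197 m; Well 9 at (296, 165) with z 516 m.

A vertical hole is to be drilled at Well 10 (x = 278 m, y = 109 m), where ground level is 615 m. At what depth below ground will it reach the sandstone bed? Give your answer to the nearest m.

Two edge vectors: Well 7→Well 8 = (167, 394, 277), Well 7→Well 9 = (-335, -63, -404).
Normal n = (Well 7→Well 8) × (Well 7→Well 9) = (-141725, -25327, 121469).
So ∂z/∂x = −n_x/n_z = 1.16676 and ∂z/∂y = −n_y/n_z = 0.20851.
Intercept c from Well 7: 920 − 736.22 − 47.54 = 136.24.
At (278, 109): z_contact = 324.4 + 22.7 + 136.24 = 483.3 m.
Depth below ground = 615 − 483.3 = 132 m.

132 m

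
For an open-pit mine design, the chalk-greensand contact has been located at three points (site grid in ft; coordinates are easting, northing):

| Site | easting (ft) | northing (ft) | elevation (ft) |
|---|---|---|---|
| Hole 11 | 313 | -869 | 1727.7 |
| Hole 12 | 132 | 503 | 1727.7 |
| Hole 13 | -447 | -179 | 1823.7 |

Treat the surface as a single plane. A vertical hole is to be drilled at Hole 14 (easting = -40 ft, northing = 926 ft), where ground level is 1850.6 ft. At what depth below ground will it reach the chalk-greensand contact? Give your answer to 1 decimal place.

Let the plane be z = a·easting + b·northing + c.
Hole 12−Hole 11: −181a + 1372b = 0;  Hole 13−Hole 11: −760a + 690b = 96.
Solving gives a = −0.14350, b = −0.01893.
Then c = 1727.7 − a·313 − b·-869 = 1756.17.
At (-40, 926): z_contact = 5.74 − 17.53 + 1756.17 = 1744.37 ft.
Depth below ground = 1850.6 − 1744.37 = 106.2 ft.

106.2 ft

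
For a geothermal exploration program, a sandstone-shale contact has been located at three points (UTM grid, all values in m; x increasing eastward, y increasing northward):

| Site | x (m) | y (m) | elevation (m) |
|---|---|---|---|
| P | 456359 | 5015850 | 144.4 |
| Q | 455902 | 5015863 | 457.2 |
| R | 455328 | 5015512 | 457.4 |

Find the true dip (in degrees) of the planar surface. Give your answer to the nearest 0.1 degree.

Two edge vectors: P→Q = (-457, 13, 312.8), P→R = (-1031, -338, 313).
Normal n = (P→Q) × (P→R) = (109795.4, -179455.8, 167869).
So ∂z/∂x = −n_x/n_z = −0.65405 and ∂z/∂y = −n_y/n_z = 1.06902.
Gradient magnitude |∇z| = √(a² + b²) = √(0.42779 + 1.14281) = 1.25323.
True dip = arctan(1.25323) = 51.4°, dipping toward SSE (azimuth ≈ 149°).

51.4°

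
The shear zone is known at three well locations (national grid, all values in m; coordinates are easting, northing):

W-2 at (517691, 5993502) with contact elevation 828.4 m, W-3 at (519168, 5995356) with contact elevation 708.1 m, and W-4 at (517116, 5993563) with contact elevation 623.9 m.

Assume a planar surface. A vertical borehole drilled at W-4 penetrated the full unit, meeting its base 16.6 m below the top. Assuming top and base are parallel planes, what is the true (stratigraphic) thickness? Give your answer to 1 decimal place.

Two edge vectors: W-2→W-3 = (1477, 1854, -120.3), W-2→W-4 = (-575, 61, -204.5).
Normal n = (W-2→W-3) × (W-2→W-4) = (-371804.7, 371219, 1156147).
So ∂z/∂easting = −n_x/n_z = 0.32159 and ∂z/∂northing = −n_y/n_z = −0.32108.
|∇z| = √(a²+b²) = 0.45444, so dip δ = arctan(0.45444) = 24.44°.
True thickness = vertical thickness × cos δ = 16.6 × cos 24.44° = 15.1 m.

15.1 m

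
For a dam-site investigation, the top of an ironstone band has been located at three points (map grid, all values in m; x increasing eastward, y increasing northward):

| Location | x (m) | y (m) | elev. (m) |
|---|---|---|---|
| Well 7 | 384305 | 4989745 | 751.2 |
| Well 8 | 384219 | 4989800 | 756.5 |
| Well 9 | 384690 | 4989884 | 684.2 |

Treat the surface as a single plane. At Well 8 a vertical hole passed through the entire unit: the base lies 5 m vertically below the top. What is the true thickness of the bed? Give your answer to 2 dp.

Let the plane be z = a·x + b·y + c.
Well 8−Well 7: −86a + 55b = 5.3;  Well 9−Well 7: 385a + 139b = −67.
Solving gives a = −0.13347, b = −0.11233.
|∇z| = √(a²+b²) = 0.17445, so dip δ = arctan(0.17445) = 9.90°.
True thickness = vertical thickness × cos δ = 5 × cos 9.90° = 4.93 m.

4.93 m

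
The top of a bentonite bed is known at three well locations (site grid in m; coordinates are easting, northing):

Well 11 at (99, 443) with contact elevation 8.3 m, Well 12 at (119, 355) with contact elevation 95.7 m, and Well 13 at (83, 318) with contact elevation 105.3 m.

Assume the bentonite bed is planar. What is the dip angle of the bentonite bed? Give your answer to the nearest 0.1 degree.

46.4°

Let the plane be z = a·easting + b·northing + c.
Well 12−Well 11: 20a − 88b = 87.4;  Well 13−Well 11: −16a − 125b = 97.
Solving gives a = 0.61131, b = −0.85425.
Gradient magnitude |∇z| = √(a² + b²) = √(0.37370 + 0.72974) = 1.05045.
True dip = arctan(1.05045) = 46.4°, dipping toward NW (azimuth ≈ 324°).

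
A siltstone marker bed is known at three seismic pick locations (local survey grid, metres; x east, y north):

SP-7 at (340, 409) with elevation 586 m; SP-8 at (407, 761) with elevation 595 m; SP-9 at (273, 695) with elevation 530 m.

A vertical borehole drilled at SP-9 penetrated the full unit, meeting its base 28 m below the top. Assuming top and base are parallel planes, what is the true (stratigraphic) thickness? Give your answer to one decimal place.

Let the plane be z = a·x + b·y + c.
SP-8−SP-7: 67a + 352b = 9;  SP-9−SP-7: −67a + 286b = −56.
Solving gives a = 0.52136, b = −0.07367.
|∇z| = √(a²+b²) = 0.52654, so dip δ = arctan(0.52654) = 27.77°.
True thickness = vertical thickness × cos δ = 28 × cos 27.77° = 24.8 m.

24.8 m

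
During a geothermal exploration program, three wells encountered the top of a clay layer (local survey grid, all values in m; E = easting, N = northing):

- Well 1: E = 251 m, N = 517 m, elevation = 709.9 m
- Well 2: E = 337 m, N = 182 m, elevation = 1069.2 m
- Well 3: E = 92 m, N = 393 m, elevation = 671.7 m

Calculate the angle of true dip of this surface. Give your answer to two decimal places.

Let the plane be z = a·E + b·N + c.
Well 2−Well 1: 86a − 335b = 359.3;  Well 3−Well 1: −159a − 124b = −38.2.
Solving gives a = 0.89709, b = −0.84224.
Gradient magnitude |∇z| = √(a² + b²) = √(0.80477 + 0.70937) = 1.23050.
True dip = arctan(1.23050) = 50.90°, dipping toward NW (azimuth ≈ 313°).

50.90°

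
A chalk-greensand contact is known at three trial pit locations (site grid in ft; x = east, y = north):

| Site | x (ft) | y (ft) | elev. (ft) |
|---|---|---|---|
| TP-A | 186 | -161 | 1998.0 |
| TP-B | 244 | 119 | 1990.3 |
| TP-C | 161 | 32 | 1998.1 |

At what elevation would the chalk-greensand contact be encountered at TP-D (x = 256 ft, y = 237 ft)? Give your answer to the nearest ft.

Let the plane be z = a·x + b·y + c.
TP-B−TP-A: 58a + 280b = −7.7;  TP-C−TP-A: −25a + 193b = 0.1.
Solving gives a = −0.08322, b = −0.01026.
Then c = 1998 − a·186 − b·-161 = 2011.83.
At (256, 237): z = −21.3 − 2.4 + 2011.83 = 1988.1 ft.

1988 ft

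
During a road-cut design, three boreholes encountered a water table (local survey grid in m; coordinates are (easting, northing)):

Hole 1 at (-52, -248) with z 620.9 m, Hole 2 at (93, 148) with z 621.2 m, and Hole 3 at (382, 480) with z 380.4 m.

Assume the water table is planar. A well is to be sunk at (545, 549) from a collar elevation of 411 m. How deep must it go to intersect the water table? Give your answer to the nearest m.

Two edge vectors: Hole 1→Hole 2 = (145, 396, 0.3), Hole 1→Hole 3 = (434, 728, -240.5).
Normal n = (Hole 1→Hole 2) × (Hole 1→Hole 3) = (-95456.4, 35002.7, -66304).
So ∂z/∂E = −n_x/n_z = −1.43968 and ∂z/∂N = −n_y/n_z = 0.52791.
Intercept c from Hole 1: 620.9 − 74.86 + 130.92 = 676.96.
At (545, 549): z_contact = −784.6 + 289.8 + 676.96 = 182.2 m.
Depth below ground = 411 − 182.2 = 229 m.

229 m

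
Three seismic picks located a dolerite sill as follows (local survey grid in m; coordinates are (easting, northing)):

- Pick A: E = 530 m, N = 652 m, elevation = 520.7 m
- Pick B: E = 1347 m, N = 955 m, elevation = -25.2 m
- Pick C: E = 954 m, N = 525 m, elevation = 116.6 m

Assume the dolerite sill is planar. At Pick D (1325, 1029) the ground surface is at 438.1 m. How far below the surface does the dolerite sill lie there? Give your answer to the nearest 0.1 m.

413.7 m

Let the plane be z = a·E + b·N + c.
Pick B−Pick A: 817a + 303b = −545.9;  Pick C−Pick A: 424a − 127b = −404.1.
Solving gives a = −0.825780, b = 0.424957.
Then c = 520.7 − a·530 − b·652 = 681.29.
At (1325, 1029): z_contact = −1094.16 + 437.28 + 681.29 = 24.41 m.
Depth below ground = 438.1 − 24.41 = 413.7 m.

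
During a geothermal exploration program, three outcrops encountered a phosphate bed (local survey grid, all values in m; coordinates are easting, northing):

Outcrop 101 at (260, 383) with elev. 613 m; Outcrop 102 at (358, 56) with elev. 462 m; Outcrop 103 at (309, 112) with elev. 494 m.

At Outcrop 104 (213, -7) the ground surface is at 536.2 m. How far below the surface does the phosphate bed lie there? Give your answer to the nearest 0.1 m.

72.1 m

Let the plane be z = a·easting + b·northing + c.
Outcrop 102−Outcrop 101: 98a − 327b = −151;  Outcrop 103−Outcrop 101: 49a − 271b = −119.
Solving gives a = −0.19060, b = 0.40465.
Then c = 613 − a·260 − b·383 = 507.58.
At (213, -7): z_contact = −40.60 − 2.83 + 507.58 = 464.14 m.
Depth below ground = 536.2 − 464.14 = 72.1 m.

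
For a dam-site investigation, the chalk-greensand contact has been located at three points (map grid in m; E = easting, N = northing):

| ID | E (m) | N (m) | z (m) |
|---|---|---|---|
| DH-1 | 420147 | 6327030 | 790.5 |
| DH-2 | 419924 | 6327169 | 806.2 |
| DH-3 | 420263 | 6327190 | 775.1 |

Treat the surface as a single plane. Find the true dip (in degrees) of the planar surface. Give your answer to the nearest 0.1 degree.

Let the plane be z = a·E + b·N + c.
DH-2−DH-1: −223a + 139b = 15.7;  DH-3−DH-1: 116a + 160b = −15.4.
Solving gives a = −0.08981, b = −0.03114.
Gradient magnitude |∇z| = √(a² + b²) = √(0.00807 + 0.00097) = 0.09506.
True dip = arctan(0.09506) = 5.4°, dipping toward ENE (azimuth ≈ 071°).

5.4°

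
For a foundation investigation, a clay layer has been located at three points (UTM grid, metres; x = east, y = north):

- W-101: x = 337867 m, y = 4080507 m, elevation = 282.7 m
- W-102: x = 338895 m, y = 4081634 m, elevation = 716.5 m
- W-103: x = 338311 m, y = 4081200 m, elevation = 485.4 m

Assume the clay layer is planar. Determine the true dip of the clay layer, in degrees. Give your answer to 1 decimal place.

19.2°

Two edge vectors: W-101→W-102 = (1028, 1127, 433.8), W-101→W-103 = (444, 693, 202.7).
Normal n = (W-101→W-102) × (W-101→W-103) = (-72180.5, -15768.4, 212016).
So ∂z/∂x = −n_x/n_z = 0.34045 and ∂z/∂y = −n_y/n_z = 0.07437.
Gradient magnitude |∇z| = √(a² + b²) = √(0.11591 + 0.00553) = 0.34848.
True dip = arctan(0.34848) = 19.2°, dipping toward WSW (azimuth ≈ 258°).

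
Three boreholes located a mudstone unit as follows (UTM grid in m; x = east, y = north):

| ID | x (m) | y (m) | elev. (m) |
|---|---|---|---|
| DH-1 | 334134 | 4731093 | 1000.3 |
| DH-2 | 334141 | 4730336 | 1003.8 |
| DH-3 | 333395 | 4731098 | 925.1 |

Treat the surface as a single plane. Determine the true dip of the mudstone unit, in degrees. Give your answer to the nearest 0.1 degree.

5.8°

Let the plane be z = a·x + b·y + c.
DH-2−DH-1: 7a − 757b = 3.5;  DH-3−DH-1: −739a + 5b = −75.2.
Solving gives a = 0.10173, b = −0.00368.
Gradient magnitude |∇z| = √(a² + b²) = √(0.01035 + 0.00001) = 0.10180.
True dip = arctan(0.10180) = 5.8°, dipping toward W (azimuth ≈ 272°).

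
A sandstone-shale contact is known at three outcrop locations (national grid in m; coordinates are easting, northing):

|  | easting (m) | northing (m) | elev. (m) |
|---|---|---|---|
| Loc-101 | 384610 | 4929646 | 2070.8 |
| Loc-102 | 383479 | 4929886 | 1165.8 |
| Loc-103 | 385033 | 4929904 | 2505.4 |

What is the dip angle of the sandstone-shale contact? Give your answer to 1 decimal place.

42.1°

Let the plane be z = a·easting + b·northing + c.
Loc-102−Loc-101: −1131a + 240b = −905;  Loc-103−Loc-101: 423a + 258b = 434.6.
Solving gives a = 0.85883, b = 0.27641.
Gradient magnitude |∇z| = √(a² + b²) = √(0.73759 + 0.07640) = 0.90222.
True dip = arctan(0.90222) = 42.1°, dipping toward WSW (azimuth ≈ 252°).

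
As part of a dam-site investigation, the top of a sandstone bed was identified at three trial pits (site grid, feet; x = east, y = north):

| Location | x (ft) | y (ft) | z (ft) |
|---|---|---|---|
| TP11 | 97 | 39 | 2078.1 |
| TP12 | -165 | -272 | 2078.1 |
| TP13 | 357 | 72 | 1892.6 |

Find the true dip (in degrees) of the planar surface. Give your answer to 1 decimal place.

Let the plane be z = a·x + b·y + c.
TP12−TP11: −262a − 311b = 0;  TP13−TP11: 260a + 33b = −185.5.
Solving gives a = −0.79888, b = 0.67301.
Gradient magnitude |∇z| = √(a² + b²) = √(0.63821 + 0.45295) = 1.04459.
True dip = arctan(1.04459) = 46.2°, dipping toward SE (azimuth ≈ 130°).

46.2°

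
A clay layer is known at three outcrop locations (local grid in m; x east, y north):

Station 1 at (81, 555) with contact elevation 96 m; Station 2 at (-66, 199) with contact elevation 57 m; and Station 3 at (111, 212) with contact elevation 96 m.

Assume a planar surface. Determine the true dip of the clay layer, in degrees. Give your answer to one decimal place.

12.4°

Two edge vectors: Station 1→Station 2 = (-147, -356, -39), Station 1→Station 3 = (30, -343, 0).
Normal n = (Station 1→Station 2) × (Station 1→Station 3) = (-13377, -1170, 61101).
So ∂z/∂x = −n_x/n_z = 0.21893 and ∂z/∂y = −n_y/n_z = 0.01915.
Gradient magnitude |∇z| = √(a² + b²) = √(0.04793 + 0.00037) = 0.21977.
True dip = arctan(0.21977) = 12.4°, dipping toward W (azimuth ≈ 265°).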